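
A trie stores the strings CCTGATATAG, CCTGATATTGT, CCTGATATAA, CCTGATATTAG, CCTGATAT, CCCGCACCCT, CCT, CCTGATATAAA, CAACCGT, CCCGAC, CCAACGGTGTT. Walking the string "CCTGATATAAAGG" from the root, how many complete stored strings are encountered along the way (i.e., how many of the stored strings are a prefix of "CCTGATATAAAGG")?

Check each prefix of "CCTGATATAAAGG" against the stored set — each match is an end-marker on the path.
Prefixes of the query that are stored words: "CCT", "CCTGATAT", "CCTGATATAA", "CCTGATATAAA"
Count: 4

4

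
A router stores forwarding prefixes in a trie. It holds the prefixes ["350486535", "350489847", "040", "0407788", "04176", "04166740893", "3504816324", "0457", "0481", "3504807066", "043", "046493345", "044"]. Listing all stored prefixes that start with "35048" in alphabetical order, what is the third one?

350486535

DFS of the "35048" subtree visits, in order: "3504807066", "3504816324", "350486535", "350489847"
The 3rd is 350486535.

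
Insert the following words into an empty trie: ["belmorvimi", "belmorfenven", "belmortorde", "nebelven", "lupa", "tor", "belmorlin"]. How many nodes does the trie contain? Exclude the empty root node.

39

Count nodes per top-level branch (shared prefixes stored once):
  'b'-branch (belmorfenven, belmorlin, belmortorde, belmorvimi): 24 nodes
  'l'-branch (lupa): 4 nodes
  'n'-branch (nebelven): 8 nodes
  't'-branch (tor): 3 nodes
Sum: 39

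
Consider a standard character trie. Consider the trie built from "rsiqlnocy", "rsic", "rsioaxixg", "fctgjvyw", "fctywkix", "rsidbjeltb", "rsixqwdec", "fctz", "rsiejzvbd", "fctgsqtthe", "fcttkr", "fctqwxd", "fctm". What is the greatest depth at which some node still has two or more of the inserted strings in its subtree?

Look for the deepest trie node that still has at least two words in its subtree.
e.g. "fctgjvyw" and "fctgsqtthe" share the prefix "fctg" of length 4; no pair shares a longer one.
Longest shared-prefix length: 4

4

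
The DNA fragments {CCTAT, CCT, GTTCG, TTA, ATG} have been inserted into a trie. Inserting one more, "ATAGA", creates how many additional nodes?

3

"AT" is already a path in the trie; the remaining "AGA" must be added.
Each of the 3 remaining characters creates one node.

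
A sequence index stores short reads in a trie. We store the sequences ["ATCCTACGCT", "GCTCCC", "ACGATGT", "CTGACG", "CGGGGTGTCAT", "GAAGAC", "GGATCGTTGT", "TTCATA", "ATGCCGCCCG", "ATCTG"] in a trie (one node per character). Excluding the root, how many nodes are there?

Insert word by word; a character creates a node only if that edge doesn't already exist:
  "ATCCTACGCT" → 10 new (A, T, C, C, T, A, C, G, C, T)
  "GCTCCC" → 6 new (G, C, T, C, C, C)
  "ACGATGT" → prefix "A" already present; 6 new (C, G, A, T, G, T)
  "CTGACG" → 6 new (C, T, G, A, C, G)
  "CGGGGTGTCAT" → prefix "C" already present; 10 new (G, G, G, G, T, G, T, C, A, T)
  "GAAGAC" → prefix "G" already present; 5 new (A, A, G, A, C)
  "GGATCGTTGT" → prefix "G" already present; 9 new (G, A, T, C, G, T, T, G, T)
  "TTCATA" → 6 new (T, T, C, A, T, A)
  "ATGCCGCCCG" → prefix "AT" already present; 8 new (G, C, C, G, C, C, C, G)
  "ATCTG" → prefix "ATC" already present; 2 new (T, G)
Total nodes = 10 + 6 + 6 + 6 + 10 + 5 + 9 + 6 + 8 + 2 = 68

68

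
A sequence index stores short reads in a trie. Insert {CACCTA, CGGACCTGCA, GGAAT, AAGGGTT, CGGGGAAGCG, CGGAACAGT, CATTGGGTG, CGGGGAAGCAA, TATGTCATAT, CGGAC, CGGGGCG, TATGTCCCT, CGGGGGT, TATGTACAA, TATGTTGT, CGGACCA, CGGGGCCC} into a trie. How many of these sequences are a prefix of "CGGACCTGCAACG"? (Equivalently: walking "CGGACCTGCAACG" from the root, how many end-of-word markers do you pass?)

2

Traverse "CGGACCTGCAACG" character by character; count nodes along the way that are marked as word ends.
Prefixes of the query that are stored words: "CGGAC", "CGGACCTGCA"
Count: 2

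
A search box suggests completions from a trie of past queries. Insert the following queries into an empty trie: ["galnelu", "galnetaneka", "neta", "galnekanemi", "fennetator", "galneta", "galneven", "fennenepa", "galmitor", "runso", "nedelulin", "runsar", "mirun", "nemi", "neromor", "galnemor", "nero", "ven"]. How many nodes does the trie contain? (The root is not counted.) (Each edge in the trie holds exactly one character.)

77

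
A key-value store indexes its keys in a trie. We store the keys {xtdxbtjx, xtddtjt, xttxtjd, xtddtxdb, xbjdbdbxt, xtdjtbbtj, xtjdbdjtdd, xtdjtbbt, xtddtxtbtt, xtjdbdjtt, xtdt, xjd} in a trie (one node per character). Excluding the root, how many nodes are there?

50

Count nodes per top-level branch (shared prefixes stored once):
  'x'-branch (xbjdbdbxt, xjd, xtddtjt, xtddtxdb, xtddtxtbtt, xtdjtbbt, xtdjtbbtj, xtdt, xtdxbtjx, xtjdbdjtdd, xtjdbdjtt, xttxtjd): 50 nodes
Sum: 50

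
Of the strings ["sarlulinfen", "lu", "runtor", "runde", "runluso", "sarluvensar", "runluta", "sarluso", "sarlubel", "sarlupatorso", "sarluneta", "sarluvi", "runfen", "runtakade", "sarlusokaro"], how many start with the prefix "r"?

Walk to "r"; the words in its subtree are exactly those with that prefix.
Words under "r": runde, runfen, runluso, runluta, runtakade, runtor
Count: 6

6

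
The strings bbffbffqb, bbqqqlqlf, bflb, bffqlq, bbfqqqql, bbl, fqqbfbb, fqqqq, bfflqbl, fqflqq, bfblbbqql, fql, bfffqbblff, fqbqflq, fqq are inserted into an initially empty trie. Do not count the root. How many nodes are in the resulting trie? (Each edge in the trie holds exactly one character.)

66

Trace insertions, counting only characters that open a new branch:
  "bbffbffqb" → 9 new (b, b, f, f, b, f, f, q, b)
  "bbqqqlqlf" → prefix "bb" already present; 7 new (q, q, q, l, q, l, f)
  "bflb" → prefix "b" already present; 3 new (f, l, b)
  "bffqlq" → prefix "bf" already present; 4 new (f, q, l, q)
  "bbfqqqql" → prefix "bbf" already present; 5 new (q, q, q, q, l)
  "bbl" → prefix "bb" already present; 1 new (l)
  "fqqbfbb" → 7 new (f, q, q, b, f, b, b)
  "fqqqq" → prefix "fqq" already present; 2 new (q, q)
  "bfflqbl" → prefix "bff" already present; 4 new (l, q, b, l)
  "fqflqq" → prefix "fq" already present; 4 new (f, l, q, q)
  "bfblbbqql" → prefix "bf" already present; 7 new (b, l, b, b, q, q, l)
  "fql" → prefix "fq" already present; 1 new (l)
  "bfffqbblff" → prefix "bff" already present; 7 new (f, q, b, b, l, f, f)
  "fqbqflq" → prefix "fq" already present; 5 new (b, q, f, l, q)
  "fqq" → prefix "fqq" already present; 0 new (none)
Total nodes = 9 + 7 + 3 + 4 + 5 + 1 + 7 + 2 + 4 + 4 + 7 + 1 + 7 + 5 + 0 = 66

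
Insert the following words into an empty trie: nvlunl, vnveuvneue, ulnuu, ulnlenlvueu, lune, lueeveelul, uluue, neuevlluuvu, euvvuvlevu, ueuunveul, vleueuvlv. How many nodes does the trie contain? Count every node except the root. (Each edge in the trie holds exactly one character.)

80

Count nodes per top-level branch (shared prefixes stored once):
  'e'-branch (euvvuvlevu): 10 nodes
  'l'-branch (lueeveelul, lune): 12 nodes
  'n'-branch (neuevlluuvu, nvlunl): 16 nodes
  'u'-branch (ueuunveul, ulnlenlvueu, ulnuu, uluue): 24 nodes
  'v'-branch (vleueuvlv, vnveuvneue): 18 nodes
Sum: 80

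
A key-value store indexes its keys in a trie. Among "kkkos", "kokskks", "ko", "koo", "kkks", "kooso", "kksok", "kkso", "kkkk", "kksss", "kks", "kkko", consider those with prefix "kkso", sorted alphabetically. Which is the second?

kksok

Words with prefix "kkso", in lexicographic order: "kkso", "kksok"
The 2nd is kksok.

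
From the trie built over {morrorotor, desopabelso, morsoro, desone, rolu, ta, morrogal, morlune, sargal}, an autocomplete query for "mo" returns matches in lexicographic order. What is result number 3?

Filter for "mo…" and sort: "morlune", "morrogal", "morrorotor", "morsoro"
The 3rd is morrorotor.

morrorotor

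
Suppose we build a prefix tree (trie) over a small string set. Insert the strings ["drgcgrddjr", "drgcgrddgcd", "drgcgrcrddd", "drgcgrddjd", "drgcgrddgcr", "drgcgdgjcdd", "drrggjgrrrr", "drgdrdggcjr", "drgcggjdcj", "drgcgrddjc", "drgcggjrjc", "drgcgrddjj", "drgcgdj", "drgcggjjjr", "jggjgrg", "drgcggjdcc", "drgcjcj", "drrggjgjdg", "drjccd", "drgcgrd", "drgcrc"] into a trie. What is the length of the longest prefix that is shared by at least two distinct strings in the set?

10

The deepest shared node is where two words last agree before diverging.
"drgcgrddgcd" and "drgcgrddgcr" agree on "drgcgrddgc" (10 characters) before diverging; nothing deeper is shared.
Longest shared-prefix length: 10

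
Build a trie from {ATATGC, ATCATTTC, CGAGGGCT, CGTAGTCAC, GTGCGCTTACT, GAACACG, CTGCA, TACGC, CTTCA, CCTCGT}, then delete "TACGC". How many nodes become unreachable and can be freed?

5

A node on "TACGC"'s path can go only if nothing else ends at it or branches off below it.
No other word shares any prefix with "TACGC", so all 5 of its nodes go.
Nodes removed: 5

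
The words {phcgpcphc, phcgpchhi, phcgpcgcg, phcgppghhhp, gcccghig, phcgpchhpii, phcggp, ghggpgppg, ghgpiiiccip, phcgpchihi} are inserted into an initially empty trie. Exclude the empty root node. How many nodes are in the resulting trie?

53

Count nodes per top-level branch (shared prefixes stored once):
  'g'-branch (gcccghig, ghggpgppg, ghgpiiiccip): 24 nodes
  'p'-branch (phcggp, phcgpcgcg, phcgpchhi, phcgpchhpii, phcgpchihi, phcgpcphc, phcgppghhhp): 29 nodes
Sum: 53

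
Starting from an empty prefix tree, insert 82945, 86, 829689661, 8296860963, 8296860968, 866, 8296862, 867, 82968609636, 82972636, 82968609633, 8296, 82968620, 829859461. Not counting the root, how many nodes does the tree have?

35

Insert word by word; a character creates a node only if that edge doesn't already exist:
  "82945" → 5 new (8, 2, 9, 4, 5)
  "86" → prefix "8" already present; 1 new (6)
  "829689661" → prefix "829" already present; 6 new (6, 8, 9, 6, 6, 1)
  "8296860963" → prefix "82968" already present; 5 new (6, 0, 9, 6, 3)
  "8296860968" → prefix "829686096" already present; 1 new (8)
  "866" → prefix "86" already present; 1 new (6)
  "8296862" → prefix "829686" already present; 1 new (2)
  "867" → prefix "86" already present; 1 new (7)
  "82968609636" → prefix "8296860963" already present; 1 new (6)
  "82972636" → prefix "829" already present; 5 new (7, 2, 6, 3, 6)
  "82968609633" → prefix "8296860963" already present; 1 new (3)
  "8296" → prefix "8296" already present; 0 new (none)
  "82968620" → prefix "8296862" already present; 1 new (0)
  "829859461" → prefix "829" already present; 6 new (8, 5, 9, 4, 6, 1)
Total nodes = 5 + 1 + 6 + 5 + 1 + 1 + 1 + 1 + 1 + 5 + 1 + 0 + 1 + 6 = 35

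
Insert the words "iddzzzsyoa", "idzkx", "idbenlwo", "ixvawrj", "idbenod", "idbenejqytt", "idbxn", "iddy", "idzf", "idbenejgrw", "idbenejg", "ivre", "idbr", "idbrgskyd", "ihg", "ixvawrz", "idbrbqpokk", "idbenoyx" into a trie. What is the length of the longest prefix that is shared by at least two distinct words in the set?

Look for the deepest trie node that still has at least two words in its subtree.
"idbenejg" and "idbenejgrw" agree on "idbenejg" (8 characters) before diverging; nothing deeper is shared.
Longest shared-prefix length: 8

8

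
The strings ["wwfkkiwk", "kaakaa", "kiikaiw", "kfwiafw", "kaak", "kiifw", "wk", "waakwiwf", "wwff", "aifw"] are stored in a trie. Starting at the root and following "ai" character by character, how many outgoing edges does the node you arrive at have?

1

The children of the "ai" node are the distinct next characters among strings starting with "ai".
Characters that immediately follow "ai" among the stored strings: {f}.
That node has 1 child edge.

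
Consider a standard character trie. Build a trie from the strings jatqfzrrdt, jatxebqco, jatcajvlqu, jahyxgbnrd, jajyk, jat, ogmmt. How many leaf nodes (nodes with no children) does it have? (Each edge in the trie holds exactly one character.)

A leaf is a node with no children — equivalently, the end of a word that is not a proper prefix of any other stored word.
Those words: "jahyxgbnrd", "jajyk", "jatcajvlqu", "jatqfzrrdt", "jatxebqco", "ogmmt"
Leaf count: 6

6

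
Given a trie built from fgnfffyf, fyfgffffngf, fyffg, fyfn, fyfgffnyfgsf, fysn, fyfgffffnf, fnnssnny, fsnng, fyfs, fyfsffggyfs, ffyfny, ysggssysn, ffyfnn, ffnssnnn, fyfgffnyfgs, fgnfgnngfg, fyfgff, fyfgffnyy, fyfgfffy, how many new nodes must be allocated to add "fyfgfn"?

1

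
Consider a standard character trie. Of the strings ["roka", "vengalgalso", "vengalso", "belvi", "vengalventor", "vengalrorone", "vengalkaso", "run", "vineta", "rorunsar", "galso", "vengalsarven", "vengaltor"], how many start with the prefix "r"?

3

Filter for entries beginning with "r":
Words under "r": roka, rorunsar, run
Count: 3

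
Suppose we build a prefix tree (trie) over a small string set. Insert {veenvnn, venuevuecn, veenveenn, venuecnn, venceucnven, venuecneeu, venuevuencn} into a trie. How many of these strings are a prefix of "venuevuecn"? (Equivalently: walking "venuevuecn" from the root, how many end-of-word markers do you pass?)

1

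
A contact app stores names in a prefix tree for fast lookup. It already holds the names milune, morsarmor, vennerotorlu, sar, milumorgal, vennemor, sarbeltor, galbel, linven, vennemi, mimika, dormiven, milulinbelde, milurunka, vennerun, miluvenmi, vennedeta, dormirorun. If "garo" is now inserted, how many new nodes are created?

Walking "garo" from the root, the first 2 characters ("ga") follow existing edges; "r" is the first miss.
Each of the 2 remaining characters creates one node.

2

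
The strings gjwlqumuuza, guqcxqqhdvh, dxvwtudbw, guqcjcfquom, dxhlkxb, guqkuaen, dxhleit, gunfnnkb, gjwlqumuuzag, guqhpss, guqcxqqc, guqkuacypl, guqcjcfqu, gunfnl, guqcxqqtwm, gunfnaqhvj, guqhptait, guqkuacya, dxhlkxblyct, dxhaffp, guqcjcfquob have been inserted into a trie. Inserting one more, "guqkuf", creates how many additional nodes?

Walking "guqkuf" from the root, the first 5 characters ("guqku") follow existing edges; "f" is the first miss.
Each of the 1 remaining characters creates one node.

1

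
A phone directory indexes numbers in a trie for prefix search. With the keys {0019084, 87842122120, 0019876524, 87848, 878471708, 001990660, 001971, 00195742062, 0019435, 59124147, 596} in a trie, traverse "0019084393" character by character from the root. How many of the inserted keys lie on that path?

1

Walk "0019084393" from the root; an end-of-word marker is hit whenever a stored word is a prefix of "0019084393".
Prefixes of the query that are stored words: "0019084"
Count: 1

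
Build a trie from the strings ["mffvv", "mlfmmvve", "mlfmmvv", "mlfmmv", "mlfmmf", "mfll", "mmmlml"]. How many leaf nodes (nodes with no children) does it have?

Leaves are exactly the stored words that no other stored word extends.
Those words: "mffvv", "mfll", "mlfmmf", "mlfmmvve", "mmmlml"
Leaf count: 5

5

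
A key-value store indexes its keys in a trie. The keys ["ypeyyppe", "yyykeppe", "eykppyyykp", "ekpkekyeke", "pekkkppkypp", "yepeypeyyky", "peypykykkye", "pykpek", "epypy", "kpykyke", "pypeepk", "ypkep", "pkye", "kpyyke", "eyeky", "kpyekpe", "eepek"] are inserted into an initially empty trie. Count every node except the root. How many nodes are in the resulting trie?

105

Trace insertions, counting only characters that open a new branch:
  "ypeyyppe" → 8 new (y, p, e, y, y, p, p, e)
  "yyykeppe" → prefix "y" already present; 7 new (y, y, k, e, p, p, e)
  "eykppyyykp" → 10 new (e, y, k, p, p, y, y, y, k, p)
  "ekpkekyeke" → prefix "e" already present; 9 new (k, p, k, e, k, y, e, k, e)
  "pekkkppkypp" → 11 new (p, e, k, k, k, p, p, k, y, p, p)
  "yepeypeyyky" → prefix "y" already present; 10 new (e, p, e, y, p, e, y, y, k, y)
  "peypykykkye" → prefix "pe" already present; 9 new (y, p, y, k, y, k, k, y, e)
  "pykpek" → prefix "p" already present; 5 new (y, k, p, e, k)
  "epypy" → prefix "e" already present; 4 new (p, y, p, y)
  "kpykyke" → 7 new (k, p, y, k, y, k, e)
  "pypeepk" → prefix "py" already present; 5 new (p, e, e, p, k)
  "ypkep" → prefix "yp" already present; 3 new (k, e, p)
  "pkye" → prefix "p" already present; 3 new (k, y, e)
  "kpyyke" → prefix "kpy" already present; 3 new (y, k, e)
  "eyeky" → prefix "ey" already present; 3 new (e, k, y)
  "kpyekpe" → prefix "kpy" already present; 4 new (e, k, p, e)
  "eepek" → prefix "e" already present; 4 new (e, p, e, k)
Total nodes = 8 + 7 + 10 + 9 + 11 + 10 + 9 + 5 + 4 + 7 + 5 + 3 + 3 + 3 + 3 + 4 + 4 = 105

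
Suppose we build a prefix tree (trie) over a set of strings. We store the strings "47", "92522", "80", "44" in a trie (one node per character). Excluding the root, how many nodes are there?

10

For each word, the new-node count is its length minus the longest prefix already in the trie:
  "47" → 2 new (4, 7)
  "92522" → 5 new (9, 2, 5, 2, 2)
  "80" → 2 new (8, 0)
  "44" → prefix "4" already present; 1 new (4)
Total nodes = 2 + 5 + 2 + 1 = 10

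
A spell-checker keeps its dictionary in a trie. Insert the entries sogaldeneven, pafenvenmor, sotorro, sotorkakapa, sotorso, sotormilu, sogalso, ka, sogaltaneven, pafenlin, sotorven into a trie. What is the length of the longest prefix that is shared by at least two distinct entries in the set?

5

Equivalently: take the maximum, over all pairs, of their longest common prefix length.
e.g. "pafenlin" and "pafenvenmor" share the prefix "pafen" of length 5; no pair shares a longer one.
Longest shared-prefix length: 5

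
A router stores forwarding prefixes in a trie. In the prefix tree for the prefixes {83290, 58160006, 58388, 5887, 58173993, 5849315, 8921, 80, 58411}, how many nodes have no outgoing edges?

Leaves are exactly the stored words that no other stored word extends.
Those words: "58160006", "58173993", "58388", "58411", "5849315", "5887", "80", "83290", "8921"
Leaf count: 9

9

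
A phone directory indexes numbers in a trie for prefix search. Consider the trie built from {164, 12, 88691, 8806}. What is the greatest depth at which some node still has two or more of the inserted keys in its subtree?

2

Look for the deepest trie node that still has at least two words in its subtree.
e.g. "8806" and "88691" share the prefix "88" of length 2; no pair shares a longer one.
Longest shared-prefix length: 2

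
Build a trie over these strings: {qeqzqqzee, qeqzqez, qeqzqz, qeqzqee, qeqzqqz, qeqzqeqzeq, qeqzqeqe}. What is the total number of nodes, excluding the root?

For each word, the new-node count is its length minus the longest prefix already in the trie:
  "qeqzqqzee" → 9 new (q, e, q, z, q, q, z, e, e)
  "qeqzqez" → prefix "qeqzq" already present; 2 new (e, z)
  "qeqzqz" → prefix "qeqzq" already present; 1 new (z)
  "qeqzqee" → prefix "qeqzqe" already present; 1 new (e)
  "qeqzqqz" → prefix "qeqzqqz" already present; 0 new (none)
  "qeqzqeqzeq" → prefix "qeqzqe" already present; 4 new (q, z, e, q)
  "qeqzqeqe" → prefix "qeqzqeq" already present; 1 new (e)
Total nodes = 9 + 2 + 1 + 1 + 0 + 4 + 1 = 18

18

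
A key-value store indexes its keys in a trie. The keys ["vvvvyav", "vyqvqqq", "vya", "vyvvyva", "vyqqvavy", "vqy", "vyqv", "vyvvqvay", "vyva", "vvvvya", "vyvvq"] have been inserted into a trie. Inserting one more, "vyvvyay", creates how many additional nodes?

"vyvvy" is already a path in the trie; the remaining "ay" must be added.
Each of the 2 remaining characters creates one node.

2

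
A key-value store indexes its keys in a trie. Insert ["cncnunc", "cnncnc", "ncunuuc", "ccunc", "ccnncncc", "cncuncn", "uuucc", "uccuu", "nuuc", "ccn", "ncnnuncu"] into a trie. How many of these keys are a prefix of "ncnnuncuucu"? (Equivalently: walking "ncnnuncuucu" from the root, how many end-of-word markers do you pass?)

Check each prefix of "ncnnuncuucu" against the stored set — each match is an end-marker on the path.
Prefixes of the query that are stored words: "ncnnuncu"
Count: 1

1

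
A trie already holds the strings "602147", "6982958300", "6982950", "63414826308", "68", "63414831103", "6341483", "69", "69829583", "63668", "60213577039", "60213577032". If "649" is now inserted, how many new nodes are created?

2

The longest prefix of "649" already in the trie is "6" (length 1).
New nodes needed: |"649"| − 1 = 3 − 1 = 2.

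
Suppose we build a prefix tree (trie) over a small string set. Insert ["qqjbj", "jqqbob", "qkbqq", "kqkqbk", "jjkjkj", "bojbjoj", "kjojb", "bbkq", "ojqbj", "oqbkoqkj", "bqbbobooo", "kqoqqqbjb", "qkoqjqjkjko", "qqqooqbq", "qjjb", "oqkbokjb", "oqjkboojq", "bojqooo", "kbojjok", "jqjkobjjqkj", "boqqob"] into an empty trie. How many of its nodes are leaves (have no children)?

21

Leaves are exactly the stored words that no other stored word extends.
Those words: "bbkq", "bojbjoj", "bojqooo", "boqqob", "bqbbobooo", "jjkjkj", "jqjkobjjqkj", "jqqbob", "kbojjok", "kjojb", "kqkqbk", "kqoqqqbjb", "ojqbj", "oqbkoqkj", "oqjkboojq", "oqkbokjb", "qjjb", "qkbqq", "qkoqjqjkjko", "qqjbj", "qqqooqbq"
Leaf count: 21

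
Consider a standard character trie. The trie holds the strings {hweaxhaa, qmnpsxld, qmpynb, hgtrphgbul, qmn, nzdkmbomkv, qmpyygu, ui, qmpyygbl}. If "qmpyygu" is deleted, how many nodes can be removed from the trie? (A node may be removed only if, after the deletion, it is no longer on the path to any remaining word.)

1

Walk "qmpyygu" from the leaf back toward the root, removing each node that no remaining word uses.
The suffix "u" (1 node) is used only by "qmpyygu"; the node for "qmpyyg" still has the child "b", so pruning stops there.
Nodes removed: 1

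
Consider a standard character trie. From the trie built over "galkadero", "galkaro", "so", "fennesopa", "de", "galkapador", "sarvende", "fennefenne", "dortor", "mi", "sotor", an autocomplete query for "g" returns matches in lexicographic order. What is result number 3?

galkaro

Filter for "g…" and sort: "galkadero", "galkapador", "galkaro"
Position 3: galkaro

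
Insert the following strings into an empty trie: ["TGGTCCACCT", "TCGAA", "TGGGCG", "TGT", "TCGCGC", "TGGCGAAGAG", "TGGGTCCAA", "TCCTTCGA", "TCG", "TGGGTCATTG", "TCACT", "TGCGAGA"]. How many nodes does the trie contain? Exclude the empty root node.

51

Count nodes per top-level branch (shared prefixes stored once):
  'T'-branch (TCACT, TCCTTCGA, TCG, TCGAA, TCGCGC, TGCGAGA, TGGCGAAGAG, TGGGCG, TGGGTCATTG, TGGGTCCAA, TGGTCCACCT, TGT): 51 nodes
Sum: 51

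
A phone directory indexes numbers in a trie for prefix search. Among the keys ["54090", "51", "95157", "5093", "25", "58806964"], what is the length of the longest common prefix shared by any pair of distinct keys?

1

The deepest shared node is where two words last agree before diverging.
"5093" and "51" agree on "5" (1 characters) before diverging; nothing deeper is shared.
Longest shared-prefix length: 1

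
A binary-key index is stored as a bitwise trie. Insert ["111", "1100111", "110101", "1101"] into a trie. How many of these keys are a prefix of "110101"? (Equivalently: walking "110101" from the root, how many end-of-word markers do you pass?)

2

Check each prefix of "110101" against the stored set — each match is an end-marker on the path.
Prefixes of the query that are stored words: "1101", "110101"
Count: 2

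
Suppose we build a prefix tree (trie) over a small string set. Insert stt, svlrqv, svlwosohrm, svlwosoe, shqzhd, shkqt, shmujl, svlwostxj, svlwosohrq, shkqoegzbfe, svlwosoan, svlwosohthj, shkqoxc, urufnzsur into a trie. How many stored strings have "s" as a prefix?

Traverse to the node for "s", then collect every word in that subtree.
Matches: "shkqoegzbfe", "shkqoxc", "shkqt", "shmujl", "shqzhd", "stt", "svlrqv", "svlwosoan", "svlwosoe", "svlwosohrm", "svlwosohrq", "svlwosohthj", "svlwostxj"
Count: 13

13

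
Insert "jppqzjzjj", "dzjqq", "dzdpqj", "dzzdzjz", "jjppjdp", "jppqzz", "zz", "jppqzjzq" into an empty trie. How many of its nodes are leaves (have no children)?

8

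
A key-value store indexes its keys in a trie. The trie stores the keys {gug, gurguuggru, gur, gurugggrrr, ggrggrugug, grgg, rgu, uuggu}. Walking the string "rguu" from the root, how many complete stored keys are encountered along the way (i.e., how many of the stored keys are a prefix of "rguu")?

Walk "rguu" from the root; an end-of-word marker is hit whenever a stored word is a prefix of "rguu".
Prefixes of the query that are stored words: "rgu"
Count: 1

1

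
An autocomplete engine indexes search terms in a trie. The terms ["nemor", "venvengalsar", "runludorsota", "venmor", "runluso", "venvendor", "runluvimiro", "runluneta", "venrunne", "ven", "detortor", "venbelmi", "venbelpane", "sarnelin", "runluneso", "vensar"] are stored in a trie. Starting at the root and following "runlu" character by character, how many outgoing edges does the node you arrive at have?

4

The children of the "runlu" node are the distinct next characters among strings starting with "runlu".
Characters that immediately follow "runlu" among the stored strings: {d, n, s, v}.
That node has 4 child edges.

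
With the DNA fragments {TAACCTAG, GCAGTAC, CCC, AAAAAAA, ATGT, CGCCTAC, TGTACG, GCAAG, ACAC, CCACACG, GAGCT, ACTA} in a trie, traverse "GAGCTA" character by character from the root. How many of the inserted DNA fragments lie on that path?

Check each prefix of "GAGCTA" against the stored set — each match is an end-marker on the path.
Prefixes of the query that are stored words: "GAGCT"
Count: 1

1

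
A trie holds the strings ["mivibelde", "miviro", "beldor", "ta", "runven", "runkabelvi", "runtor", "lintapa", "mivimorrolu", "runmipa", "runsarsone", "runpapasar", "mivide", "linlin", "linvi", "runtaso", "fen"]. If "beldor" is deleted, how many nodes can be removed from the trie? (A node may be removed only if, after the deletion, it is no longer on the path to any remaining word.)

6

A node on "beldor"'s path can go only if nothing else ends at it or branches off below it.
No other word shares any prefix with "beldor", so all 6 of its nodes go.
Nodes removed: 6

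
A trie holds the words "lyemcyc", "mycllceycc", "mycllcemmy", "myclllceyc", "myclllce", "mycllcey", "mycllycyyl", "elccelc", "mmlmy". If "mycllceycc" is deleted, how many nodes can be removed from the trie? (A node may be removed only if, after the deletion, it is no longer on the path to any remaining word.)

After clearing the end-marker at "mycllceycc", prune upward until reaching a node still needed by another word.
The suffix "cc" (2 nodes) is used only by "mycllceycc"; "mycllcey" is itself a stored word, so pruning stops there.
Nodes removed: 2

2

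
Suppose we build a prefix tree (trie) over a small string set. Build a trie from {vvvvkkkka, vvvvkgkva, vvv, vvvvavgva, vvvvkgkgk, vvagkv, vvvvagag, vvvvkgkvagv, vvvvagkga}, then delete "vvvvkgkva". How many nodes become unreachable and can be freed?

0

After clearing the end-marker at "vvvvkgkva", prune upward until reaching a node still needed by another word.
Every node on "vvvvkgkva" is still needed (e.g. by "vvvvkgkvagv"), so nothing is freed.
Nodes removed: 0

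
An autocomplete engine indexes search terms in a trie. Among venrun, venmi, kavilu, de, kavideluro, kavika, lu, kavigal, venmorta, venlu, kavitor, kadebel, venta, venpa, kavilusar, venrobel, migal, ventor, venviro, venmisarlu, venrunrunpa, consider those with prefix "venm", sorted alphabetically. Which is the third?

Words with prefix "venm", in lexicographic order: "venmi", "venmisarlu", "venmorta"
The 3rd is venmorta.

venmorta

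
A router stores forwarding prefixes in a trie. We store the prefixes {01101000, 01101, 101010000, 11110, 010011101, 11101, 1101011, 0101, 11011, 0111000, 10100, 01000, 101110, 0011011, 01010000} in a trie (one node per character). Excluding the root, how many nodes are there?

Trace insertions, counting only characters that open a new branch:
  "01101000" → 8 new (0, 1, 1, 0, 1, 0, 0, 0)
  "01101" → prefix "01101" already present; 0 new (none)
  "101010000" → 9 new (1, 0, 1, 0, 1, 0, 0, 0, 0)
  "11110" → prefix "1" already present; 4 new (1, 1, 1, 0)
  "010011101" → prefix "01" already present; 7 new (0, 0, 1, 1, 1, 0, 1)
  "11101" → prefix "111" already present; 2 new (0, 1)
  "1101011" → prefix "11" already present; 5 new (0, 1, 0, 1, 1)
  "0101" → prefix "010" already present; 1 new (1)
  "11011" → prefix "1101" already present; 1 new (1)
  "0111000" → prefix "011" already present; 4 new (1, 0, 0, 0)
  "10100" → prefix "1010" already present; 1 new (0)
  "01000" → prefix "0100" already present; 1 new (0)
  "101110" → prefix "101" already present; 3 new (1, 1, 0)
  "0011011" → prefix "0" already present; 6 new (0, 1, 1, 0, 1, 1)
  "01010000" → prefix "0101" already present; 4 new (0, 0, 0, 0)
Total nodes = 8 + 0 + 9 + 4 + 7 + 2 + 5 + 1 + 1 + 4 + 1 + 1 + 3 + 6 + 4 = 56

56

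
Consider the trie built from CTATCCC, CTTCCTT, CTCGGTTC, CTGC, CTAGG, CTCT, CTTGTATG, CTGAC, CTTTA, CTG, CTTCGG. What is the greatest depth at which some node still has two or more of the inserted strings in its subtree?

4

Equivalently: take the maximum, over all pairs, of their longest common prefix length.
e.g. "CTTCCTT" and "CTTCGG" share the prefix "CTTC" of length 4; no pair shares a longer one.
Longest shared-prefix length: 4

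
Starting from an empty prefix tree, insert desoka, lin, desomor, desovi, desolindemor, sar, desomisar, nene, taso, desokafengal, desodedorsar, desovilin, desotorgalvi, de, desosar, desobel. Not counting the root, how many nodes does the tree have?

68

Trace insertions, counting only characters that open a new branch:
  "desoka" → 6 new (d, e, s, o, k, a)
  "lin" → 3 new (l, i, n)
  "desomor" → prefix "deso" already present; 3 new (m, o, r)
  "desovi" → prefix "deso" already present; 2 new (v, i)
  "desolindemor" → prefix "deso" already present; 8 new (l, i, n, d, e, m, o, r)
  "sar" → 3 new (s, a, r)
  "desomisar" → prefix "desom" already present; 4 new (i, s, a, r)
  "nene" → 4 new (n, e, n, e)
  "taso" → 4 new (t, a, s, o)
  "desokafengal" → prefix "desoka" already present; 6 new (f, e, n, g, a, l)
  "desodedorsar" → prefix "deso" already present; 8 new (d, e, d, o, r, s, a, r)
  "desovilin" → prefix "desovi" already present; 3 new (l, i, n)
  "desotorgalvi" → prefix "deso" already present; 8 new (t, o, r, g, a, l, v, i)
  "de" → prefix "de" already present; 0 new (none)
  "desosar" → prefix "deso" already present; 3 new (s, a, r)
  "desobel" → prefix "deso" already present; 3 new (b, e, l)
Total nodes = 6 + 3 + 3 + 2 + 8 + 3 + 4 + 4 + 4 + 6 + 8 + 3 + 8 + 0 + 3 + 3 = 68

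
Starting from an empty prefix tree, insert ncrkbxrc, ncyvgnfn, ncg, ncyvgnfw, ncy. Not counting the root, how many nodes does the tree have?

16

Insert word by word; a character creates a node only if that edge doesn't already exist:
  "ncrkbxrc" → 8 new (n, c, r, k, b, x, r, c)
  "ncyvgnfn" → prefix "nc" already present; 6 new (y, v, g, n, f, n)
  "ncg" → prefix "nc" already present; 1 new (g)
  "ncyvgnfw" → prefix "ncyvgnf" already present; 1 new (w)
  "ncy" → prefix "ncy" already present; 0 new (none)
Total nodes = 8 + 6 + 1 + 1 + 0 = 16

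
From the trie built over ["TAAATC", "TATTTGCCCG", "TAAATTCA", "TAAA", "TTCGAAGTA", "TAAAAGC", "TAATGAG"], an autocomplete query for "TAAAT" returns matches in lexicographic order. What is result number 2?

Words with prefix "TAAAT", in lexicographic order: "TAAATC", "TAAATTCA"
Position 2: TAAATTCA

TAAATTCA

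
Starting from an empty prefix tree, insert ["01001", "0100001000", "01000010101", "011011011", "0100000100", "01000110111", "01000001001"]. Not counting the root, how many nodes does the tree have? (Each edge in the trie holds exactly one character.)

32

For each word, the new-node count is its length minus the longest prefix already in the trie:
  "01001" → 5 new (0, 1, 0, 0, 1)
  "0100001000" → prefix "0100" already present; 6 new (0, 0, 1, 0, 0, 0)
  "01000010101" → prefix "01000010" already present; 3 new (1, 0, 1)
  "011011011" → prefix "01" already present; 7 new (1, 0, 1, 1, 0, 1, 1)
  "0100000100" → prefix "010000" already present; 4 new (0, 1, 0, 0)
  "01000110111" → prefix "01000" already present; 6 new (1, 1, 0, 1, 1, 1)
  "01000001001" → prefix "0100000100" already present; 1 new (1)
Total nodes = 5 + 6 + 3 + 7 + 4 + 6 + 1 = 32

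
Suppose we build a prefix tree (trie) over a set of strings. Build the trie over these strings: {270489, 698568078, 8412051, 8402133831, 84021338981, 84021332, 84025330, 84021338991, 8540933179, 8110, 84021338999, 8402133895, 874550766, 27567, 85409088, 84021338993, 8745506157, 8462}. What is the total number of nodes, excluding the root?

75

For each word, the new-node count is its length minus the longest prefix already in the trie:
  "270489" → 6 new (2, 7, 0, 4, 8, 9)
  "698568078" → 9 new (6, 9, 8, 5, 6, 8, 0, 7, 8)
  "8412051" → 7 new (8, 4, 1, 2, 0, 5, 1)
  "8402133831" → prefix "84" already present; 8 new (0, 2, 1, 3, 3, 8, 3, 1)
  "84021338981" → prefix "84021338" already present; 3 new (9, 8, 1)
  "84021332" → prefix "8402133" already present; 1 new (2)
  "84025330" → prefix "8402" already present; 4 new (5, 3, 3, 0)
  "84021338991" → prefix "840213389" already present; 2 new (9, 1)
  "8540933179" → prefix "8" already present; 9 new (5, 4, 0, 9, 3, 3, 1, 7, 9)
  "8110" → prefix "8" already present; 3 new (1, 1, 0)
  "84021338999" → prefix "8402133899" already present; 1 new (9)
  "8402133895" → prefix "840213389" already present; 1 new (5)
  "874550766" → prefix "8" already present; 8 new (7, 4, 5, 5, 0, 7, 6, 6)
  "27567" → prefix "27" already present; 3 new (5, 6, 7)
  "85409088" → prefix "85409" already present; 3 new (0, 8, 8)
  "84021338993" → prefix "8402133899" already present; 1 new (3)
  "8745506157" → prefix "874550" already present; 4 new (6, 1, 5, 7)
  "8462" → prefix "84" already present; 2 new (6, 2)
Total nodes = 6 + 9 + 7 + 8 + 3 + 1 + 4 + 2 + 9 + 3 + 1 + 1 + 8 + 3 + 3 + 1 + 4 + 2 = 75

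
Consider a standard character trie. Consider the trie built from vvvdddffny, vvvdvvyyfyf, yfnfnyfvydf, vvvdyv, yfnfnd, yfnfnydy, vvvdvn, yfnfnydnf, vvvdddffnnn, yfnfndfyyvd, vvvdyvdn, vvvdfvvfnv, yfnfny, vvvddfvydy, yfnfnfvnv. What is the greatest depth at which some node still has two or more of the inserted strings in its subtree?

9

The deepest shared node is where two words last agree before diverging.
"vvvdddffnnn" and "vvvdddffny" agree on "vvvdddffn" (9 characters) before diverging; nothing deeper is shared.
Longest shared-prefix length: 9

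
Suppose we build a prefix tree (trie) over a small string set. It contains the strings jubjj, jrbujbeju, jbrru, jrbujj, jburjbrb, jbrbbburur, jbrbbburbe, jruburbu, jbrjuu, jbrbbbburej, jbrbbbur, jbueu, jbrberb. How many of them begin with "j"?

Traverse to the node for "j", then collect every word in that subtree.
Words under "j": jbrbbbburej, jbrbbbur, jbrbbburbe, jbrbbburur, jbrberb, jbrjuu, jbrru, jbueu, jburjbrb, jrbujbeju, jrbujj, jruburbu, jubjj
Count: 13

13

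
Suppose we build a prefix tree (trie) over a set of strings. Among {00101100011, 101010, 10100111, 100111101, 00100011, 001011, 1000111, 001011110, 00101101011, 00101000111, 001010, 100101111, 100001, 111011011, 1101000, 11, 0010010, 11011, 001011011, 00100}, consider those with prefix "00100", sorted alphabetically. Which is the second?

00100011

Filter for "00100…" and sort: "00100", "00100011", "0010010"
The 2nd is 00100011.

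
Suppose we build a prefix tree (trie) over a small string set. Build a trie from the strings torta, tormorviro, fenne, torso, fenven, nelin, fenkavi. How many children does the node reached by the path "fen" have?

3

Follow the path "fen" to its node, then look at its outgoing edges.
Distinct next characters after "fen": k, n, v.
That node has 3 child edges.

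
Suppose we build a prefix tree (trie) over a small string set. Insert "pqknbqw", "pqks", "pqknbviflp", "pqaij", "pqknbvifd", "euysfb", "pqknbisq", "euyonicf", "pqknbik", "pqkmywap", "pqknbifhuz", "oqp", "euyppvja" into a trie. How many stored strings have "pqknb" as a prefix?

Walk to "pqknb"; the words in its subtree are exactly those with that prefix.
Matches: "pqknbifhuz", "pqknbik", "pqknbisq", "pqknbqw", "pqknbvifd", "pqknbviflp"
Count: 6

6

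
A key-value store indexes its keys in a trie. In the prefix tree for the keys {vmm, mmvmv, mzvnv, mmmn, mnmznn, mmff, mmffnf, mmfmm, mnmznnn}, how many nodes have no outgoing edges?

A leaf is a node with no children — equivalently, the end of a word that is not a proper prefix of any other stored word.
Those words: "mmffnf", "mmfmm", "mmmn", "mmvmv", "mnmznnn", "mzvnv", "vmm"
Leaf count: 7

7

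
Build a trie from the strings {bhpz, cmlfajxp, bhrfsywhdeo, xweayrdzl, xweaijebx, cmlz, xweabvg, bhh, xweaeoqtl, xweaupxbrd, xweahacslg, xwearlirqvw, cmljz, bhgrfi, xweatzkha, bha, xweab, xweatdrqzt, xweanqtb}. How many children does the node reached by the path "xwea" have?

9

Follow the path "xwea" to its node, then look at its outgoing edges.
Characters that immediately follow "xwea" among the stored strings: {b, e, h, i, n, r, t, u, y}.
That node has 9 child edges.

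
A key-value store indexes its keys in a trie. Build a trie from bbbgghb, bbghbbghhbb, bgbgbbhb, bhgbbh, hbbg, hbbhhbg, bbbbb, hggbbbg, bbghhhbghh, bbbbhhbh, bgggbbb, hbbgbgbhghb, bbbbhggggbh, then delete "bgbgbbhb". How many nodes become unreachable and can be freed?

6

A node on "bgbgbbhb"'s path can go only if nothing else ends at it or branches off below it.
The suffix "bgbbhb" (6 nodes) is used only by "bgbgbbhb"; the node for "bg" still has the child "g", so pruning stops there.
Nodes removed: 6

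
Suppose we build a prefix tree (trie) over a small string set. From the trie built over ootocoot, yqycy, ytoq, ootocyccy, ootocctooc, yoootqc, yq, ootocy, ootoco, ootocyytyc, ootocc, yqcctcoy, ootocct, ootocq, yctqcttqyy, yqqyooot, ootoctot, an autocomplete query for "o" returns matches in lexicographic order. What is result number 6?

DFS of the "o" subtree visits, in order: "ootocc", "ootocct", "ootocctooc", "ootoco", "ootocoot", "ootocq", "ootoctot", "ootocy", "ootocyccy", "ootocyytyc"
The 6th is ootocq.

ootocq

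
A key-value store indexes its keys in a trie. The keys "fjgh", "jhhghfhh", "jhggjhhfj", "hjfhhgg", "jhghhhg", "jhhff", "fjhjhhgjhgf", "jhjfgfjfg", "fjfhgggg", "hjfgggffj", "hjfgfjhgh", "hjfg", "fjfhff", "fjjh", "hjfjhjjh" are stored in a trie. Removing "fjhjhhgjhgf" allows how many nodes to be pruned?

9

Walk "fjhjhhgjhgf" from the leaf back toward the root, removing each node that no remaining word uses.
The suffix "hjhhgjhgf" (9 nodes) is used only by "fjhjhhgjhgf"; the node for "fj" still has the child "g", so pruning stops there.
Nodes removed: 9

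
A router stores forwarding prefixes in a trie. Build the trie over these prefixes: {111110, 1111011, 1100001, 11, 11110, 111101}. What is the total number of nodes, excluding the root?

Trie structure (* marks end of a word):
(root)
└─ 1
   └─ 1 *
      ├─ 0
      │  └─ 0
      │     └─ 0
      │        └─ 0
      │           └─ 1 *
      └─ 1
         └─ 1
            ├─ 0 *
            │  └─ 1 *
            │     └─ 1 *
            └─ 1
               └─ 0 *
Counting every labelled node above: 14.

14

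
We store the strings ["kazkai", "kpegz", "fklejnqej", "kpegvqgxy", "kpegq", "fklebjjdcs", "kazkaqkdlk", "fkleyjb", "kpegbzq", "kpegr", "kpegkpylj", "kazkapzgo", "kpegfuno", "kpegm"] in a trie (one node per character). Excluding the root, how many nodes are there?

57

For each word, the new-node count is its length minus the longest prefix already in the trie:
  "kazkai" → 6 new (k, a, z, k, a, i)
  "kpegz" → prefix "k" already present; 4 new (p, e, g, z)
  "fklejnqej" → 9 new (f, k, l, e, j, n, q, e, j)
  "kpegvqgxy" → prefix "kpeg" already present; 5 new (v, q, g, x, y)
  "kpegq" → prefix "kpeg" already present; 1 new (q)
  "fklebjjdcs" → prefix "fkle" already present; 6 new (b, j, j, d, c, s)
  "kazkaqkdlk" → prefix "kazka" already present; 5 new (q, k, d, l, k)
  "fkleyjb" → prefix "fkle" already present; 3 new (y, j, b)
  "kpegbzq" → prefix "kpeg" already present; 3 new (b, z, q)
  "kpegr" → prefix "kpeg" already present; 1 new (r)
  "kpegkpylj" → prefix "kpeg" already present; 5 new (k, p, y, l, j)
  "kazkapzgo" → prefix "kazka" already present; 4 new (p, z, g, o)
  "kpegfuno" → prefix "kpeg" already present; 4 new (f, u, n, o)
  "kpegm" → prefix "kpeg" already present; 1 new (m)
Total nodes = 6 + 4 + 9 + 5 + 1 + 6 + 5 + 3 + 3 + 1 + 5 + 4 + 4 + 1 = 57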